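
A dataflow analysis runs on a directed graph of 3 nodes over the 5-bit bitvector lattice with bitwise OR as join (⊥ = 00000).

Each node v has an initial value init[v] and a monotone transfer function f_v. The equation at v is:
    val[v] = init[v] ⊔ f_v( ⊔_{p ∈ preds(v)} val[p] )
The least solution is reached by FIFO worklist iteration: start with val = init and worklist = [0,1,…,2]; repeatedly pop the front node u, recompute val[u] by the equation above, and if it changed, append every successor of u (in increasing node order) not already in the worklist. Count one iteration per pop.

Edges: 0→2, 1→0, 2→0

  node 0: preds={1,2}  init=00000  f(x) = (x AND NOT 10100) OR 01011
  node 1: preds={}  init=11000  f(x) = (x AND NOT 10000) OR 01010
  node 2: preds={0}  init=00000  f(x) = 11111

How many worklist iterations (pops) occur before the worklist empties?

Trace (4 dequeues):
  [1] u=0 | in 11000 | out 01011 | prev 00000 | push {}
  [2] u=1 | in 00000 | out 11010 | prev 11000 | push {0}
  [3] u=2 | in 01011 | out 11111 | prev 00000 | push {}
  [4] u=0 | in 11111 | out 01011 | ==

Converged values:
  [0] 01011
  [1] 11010
  [2] 11111

4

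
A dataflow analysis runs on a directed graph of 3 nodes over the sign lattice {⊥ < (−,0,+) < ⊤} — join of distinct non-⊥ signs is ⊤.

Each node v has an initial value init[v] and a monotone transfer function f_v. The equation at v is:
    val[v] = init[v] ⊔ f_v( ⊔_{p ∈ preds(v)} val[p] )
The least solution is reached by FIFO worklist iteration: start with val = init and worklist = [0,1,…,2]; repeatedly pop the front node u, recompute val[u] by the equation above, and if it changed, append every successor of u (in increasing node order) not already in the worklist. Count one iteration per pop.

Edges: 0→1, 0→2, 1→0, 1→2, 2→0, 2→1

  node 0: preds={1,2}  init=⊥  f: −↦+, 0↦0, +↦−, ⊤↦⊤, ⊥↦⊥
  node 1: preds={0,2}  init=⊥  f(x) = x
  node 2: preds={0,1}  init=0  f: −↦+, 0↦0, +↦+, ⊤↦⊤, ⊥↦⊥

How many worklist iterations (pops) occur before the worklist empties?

4

Worklist (4 pops):
  #1 pop 0: in=0 → 0 (was ⊥); enqueue []
  #2 pop 1: in=0 → 0 (was ⊥); enqueue [0]
  #3 pop 2: in=0 → 0 (no change)
  #4 pop 0: in=0 → 0 (no change)

Fixpoint:
  val[0] = 0
  val[1] = 0
  val[2] = 0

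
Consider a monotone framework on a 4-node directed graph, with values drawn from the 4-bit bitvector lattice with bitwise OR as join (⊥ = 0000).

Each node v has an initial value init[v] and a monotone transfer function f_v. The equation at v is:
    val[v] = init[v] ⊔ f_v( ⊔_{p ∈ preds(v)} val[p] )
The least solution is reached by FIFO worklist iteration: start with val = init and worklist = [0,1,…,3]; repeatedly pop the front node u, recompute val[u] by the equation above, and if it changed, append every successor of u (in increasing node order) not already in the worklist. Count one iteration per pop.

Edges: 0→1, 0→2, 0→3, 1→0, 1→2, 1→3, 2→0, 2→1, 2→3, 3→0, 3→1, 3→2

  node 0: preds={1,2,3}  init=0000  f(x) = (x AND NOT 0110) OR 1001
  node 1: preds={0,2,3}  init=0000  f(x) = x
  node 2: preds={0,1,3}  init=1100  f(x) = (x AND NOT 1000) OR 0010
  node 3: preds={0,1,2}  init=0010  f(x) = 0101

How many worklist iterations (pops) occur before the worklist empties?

Worklist (7 pops):
  #1 pop 0: in=1110 → 1001 (was 0000); enqueue []
  #2 pop 1: in=1111 → 1111 (was 0000); enqueue [0]
  #3 pop 2: in=1111 → 1111 (was 1100); enqueue [1]
  #4 pop 3: in=1111 → 0111 (was 0010); enqueue [2]
  #5 pop 0: in=1111 → 1001 (no change)
  #6 pop 1: in=1111 → 1111 (no change)
  #7 pop 2: in=1111 → 1111 (no change)

Fixpoint:
  val[0] = 1001
  val[1] = 1111
  val[2] = 1111
  val[3] = 0111

7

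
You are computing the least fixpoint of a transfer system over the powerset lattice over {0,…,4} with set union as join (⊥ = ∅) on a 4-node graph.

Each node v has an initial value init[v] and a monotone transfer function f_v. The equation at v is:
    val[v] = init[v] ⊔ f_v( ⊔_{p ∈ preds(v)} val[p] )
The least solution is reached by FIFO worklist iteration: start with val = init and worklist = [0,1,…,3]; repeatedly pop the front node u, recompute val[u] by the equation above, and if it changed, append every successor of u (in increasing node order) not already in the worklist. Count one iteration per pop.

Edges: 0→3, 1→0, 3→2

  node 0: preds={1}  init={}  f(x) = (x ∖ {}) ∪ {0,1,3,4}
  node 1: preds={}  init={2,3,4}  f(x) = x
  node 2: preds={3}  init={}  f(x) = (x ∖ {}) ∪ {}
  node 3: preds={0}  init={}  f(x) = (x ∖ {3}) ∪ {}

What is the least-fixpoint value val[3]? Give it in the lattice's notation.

{0,1,2,4}

Worklist (5 pops):
  #1 pop 0: in={2,3,4} → {0,1,2,3,4} (was {}); enqueue []
  #2 pop 1: in={} → {2,3,4} (no change)
  #3 pop 2: in={} → {} (no change)
  #4 pop 3: in={0,1,2,3,4} → {0,1,2,4} (was {}); enqueue [2]
  #5 pop 2: in={0,1,2,4} → {0,1,2,4} (was {}); enqueue []

Fixpoint:
  val[0] = {0,1,2,3,4}
  val[1] = {2,3,4}
  val[2] = {0,1,2,4}
  val[3] = {0,1,2,4}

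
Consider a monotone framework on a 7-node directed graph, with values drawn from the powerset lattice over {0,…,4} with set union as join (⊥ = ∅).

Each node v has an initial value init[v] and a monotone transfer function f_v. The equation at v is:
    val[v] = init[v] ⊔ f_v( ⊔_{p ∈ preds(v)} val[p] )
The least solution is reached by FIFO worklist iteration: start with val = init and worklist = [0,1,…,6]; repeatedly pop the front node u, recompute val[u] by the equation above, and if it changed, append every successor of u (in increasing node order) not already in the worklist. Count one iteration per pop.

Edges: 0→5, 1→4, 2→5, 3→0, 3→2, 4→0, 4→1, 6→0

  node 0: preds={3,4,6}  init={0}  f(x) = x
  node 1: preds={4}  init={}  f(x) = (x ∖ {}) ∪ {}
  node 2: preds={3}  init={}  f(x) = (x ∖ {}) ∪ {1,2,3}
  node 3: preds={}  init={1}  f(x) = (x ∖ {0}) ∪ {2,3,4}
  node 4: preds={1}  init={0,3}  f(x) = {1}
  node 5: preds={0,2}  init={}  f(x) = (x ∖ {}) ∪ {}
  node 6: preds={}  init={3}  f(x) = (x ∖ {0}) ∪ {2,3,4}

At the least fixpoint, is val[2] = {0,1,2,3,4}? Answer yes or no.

no

Iteration log — 12 steps:
  step 1. node 0  ⊔preds={0,1,3}  new={0,1,3}  old={0}  +wl: 
  step 2. node 1  ⊔preds={0,3}  new={0,3}  old={}  +wl: 
  step 3. node 2  ⊔preds={1}  new={1,2,3}  old={}  +wl: 
  step 4. node 3  ⊔preds={}  new={1,2,3,4}  old={1}  +wl: 0,2
  step 5. node 4  ⊔preds={0,3}  new={0,1,3}  old={0,3}  +wl: 1
  step 6. node 5  ⊔preds={0,1,2,3}  new={0,1,2,3}  old={}  +wl: 
  step 7. node 6  ⊔preds={}  new={2,3,4}  old={3}  +wl: 
  step 8. node 0  ⊔preds={0,1,2,3,4}  new={0,1,2,3,4}  old={0,1,3}  +wl: 5
  step 9. node 2  ⊔preds={1,2,3,4}  new={1,2,3,4}  old={1,2,3}  +wl: 
  step 10. node 1  ⊔preds={0,1,3}  new={0,1,3}  old={0,3}  +wl: 4
  step 11. node 5  ⊔preds={0,1,2,3,4}  new={0,1,2,3,4}  old={0,1,2,3}  +wl: 
  step 12. node 4  ⊔preds={0,1,3}  new={0,1,3}  stable

Least fixpoint reached:
  node 0: {0,1,2,3,4}
  node 1: {0,1,3}
  node 2: {1,2,3,4}
  node 3: {1,2,3,4}
  node 4: {0,1,3}
  node 5: {0,1,2,3,4}
  node 6: {2,3,4}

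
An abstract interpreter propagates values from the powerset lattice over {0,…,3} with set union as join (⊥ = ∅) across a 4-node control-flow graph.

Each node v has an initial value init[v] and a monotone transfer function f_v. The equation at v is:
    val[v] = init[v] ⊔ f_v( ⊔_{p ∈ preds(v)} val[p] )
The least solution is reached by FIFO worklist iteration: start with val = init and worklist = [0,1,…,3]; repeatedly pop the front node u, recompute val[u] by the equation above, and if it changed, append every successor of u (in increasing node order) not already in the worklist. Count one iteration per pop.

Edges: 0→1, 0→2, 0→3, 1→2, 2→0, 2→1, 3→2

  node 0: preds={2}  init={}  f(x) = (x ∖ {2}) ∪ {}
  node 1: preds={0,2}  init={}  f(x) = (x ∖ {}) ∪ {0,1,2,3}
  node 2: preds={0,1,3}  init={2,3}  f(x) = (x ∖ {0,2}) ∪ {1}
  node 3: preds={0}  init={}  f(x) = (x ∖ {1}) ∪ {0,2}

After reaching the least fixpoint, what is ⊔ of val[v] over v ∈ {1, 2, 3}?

Iteration log — 8 steps:
  step 1. node 0  ⊔preds={2,3}  new={3}  old={}  +wl: 
  step 2. node 1  ⊔preds={2,3}  new={0,1,2,3}  old={}  +wl: 
  step 3. node 2  ⊔preds={0,1,2,3}  new={1,2,3}  old={2,3}  +wl: 0,1
  step 4. node 3  ⊔preds={3}  new={0,2,3}  old={}  +wl: 2
  step 5. node 0  ⊔preds={1,2,3}  new={1,3}  old={3}  +wl: 3
  step 6. node 1  ⊔preds={1,2,3}  new={0,1,2,3}  stable
  step 7. node 2  ⊔preds={0,1,2,3}  new={1,2,3}  stable
  step 8. node 3  ⊔preds={1,3}  new={0,2,3}  stable

Least fixpoint reached:
  node 0: {1,3}
  node 1: {0,1,2,3}
  node 2: {1,2,3}
  node 3: {0,2,3}

{0,1,2,3}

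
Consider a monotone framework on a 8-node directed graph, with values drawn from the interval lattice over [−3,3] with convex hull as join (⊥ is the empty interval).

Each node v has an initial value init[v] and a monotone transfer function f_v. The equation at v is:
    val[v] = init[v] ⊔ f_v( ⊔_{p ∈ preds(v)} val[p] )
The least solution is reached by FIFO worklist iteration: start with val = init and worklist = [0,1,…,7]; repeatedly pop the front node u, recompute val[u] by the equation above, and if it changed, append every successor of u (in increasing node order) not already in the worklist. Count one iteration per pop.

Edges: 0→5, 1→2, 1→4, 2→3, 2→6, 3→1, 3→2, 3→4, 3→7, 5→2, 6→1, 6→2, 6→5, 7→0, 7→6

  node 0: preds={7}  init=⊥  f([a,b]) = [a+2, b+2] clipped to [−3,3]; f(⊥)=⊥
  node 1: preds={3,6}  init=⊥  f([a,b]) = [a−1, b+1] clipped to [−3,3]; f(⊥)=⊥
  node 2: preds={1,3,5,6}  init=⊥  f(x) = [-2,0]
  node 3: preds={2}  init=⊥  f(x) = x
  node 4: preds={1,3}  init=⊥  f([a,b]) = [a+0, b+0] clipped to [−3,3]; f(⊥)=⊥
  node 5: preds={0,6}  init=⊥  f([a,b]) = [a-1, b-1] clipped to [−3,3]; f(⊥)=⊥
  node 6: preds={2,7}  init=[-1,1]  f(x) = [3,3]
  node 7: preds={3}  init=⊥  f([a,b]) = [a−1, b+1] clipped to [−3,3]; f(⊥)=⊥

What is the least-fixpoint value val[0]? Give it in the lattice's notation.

[-1,3]

Iteration log — 16 steps:
  step 1. node 0  ⊔preds=⊥  new=⊥  stable
  step 2. node 1  ⊔preds=[-1,1]  new=[-2,2]  old=⊥  +wl: 
  step 3. node 2  ⊔preds=[-2,2]  new=[-2,0]  old=⊥  +wl: 
  step 4. node 3  ⊔preds=[-2,0]  new=[-2,0]  old=⊥  +wl: 1,2
  step 5. node 4  ⊔preds=[-2,2]  new=[-2,2]  old=⊥  +wl: 
  step 6. node 5  ⊔preds=[-1,1]  new=[-2,0]  old=⊥  +wl: 
  step 7. node 6  ⊔preds=[-2,0]  new=[-1,3]  old=[-1,1]  +wl: 5
  step 8. node 7  ⊔preds=[-2,0]  new=[-3,1]  old=⊥  +wl: 0,6
  step 9. node 1  ⊔preds=[-2,3]  new=[-3,3]  old=[-2,2]  +wl: 4
  step 10. node 2  ⊔preds=[-3,3]  new=[-2,0]  stable
  step 11. node 5  ⊔preds=[-1,3]  new=[-2,2]  old=[-2,0]  +wl: 2
  step 12. node 0  ⊔preds=[-3,1]  new=[-1,3]  old=⊥  +wl: 5
  step 13. node 6  ⊔preds=[-3,1]  new=[-1,3]  stable
  step 14. node 4  ⊔preds=[-3,3]  new=[-3,3]  old=[-2,2]  +wl: 
  step 15. node 2  ⊔preds=[-3,3]  new=[-2,0]  stable
  step 16. node 5  ⊔preds=[-1,3]  new=[-2,2]  stable

Least fixpoint reached:
  node 0: [-1,3]
  node 1: [-3,3]
  node 2: [-2,0]
  node 3: [-2,0]
  node 4: [-3,3]
  node 5: [-2,2]
  node 6: [-1,3]
  node 7: [-3,1]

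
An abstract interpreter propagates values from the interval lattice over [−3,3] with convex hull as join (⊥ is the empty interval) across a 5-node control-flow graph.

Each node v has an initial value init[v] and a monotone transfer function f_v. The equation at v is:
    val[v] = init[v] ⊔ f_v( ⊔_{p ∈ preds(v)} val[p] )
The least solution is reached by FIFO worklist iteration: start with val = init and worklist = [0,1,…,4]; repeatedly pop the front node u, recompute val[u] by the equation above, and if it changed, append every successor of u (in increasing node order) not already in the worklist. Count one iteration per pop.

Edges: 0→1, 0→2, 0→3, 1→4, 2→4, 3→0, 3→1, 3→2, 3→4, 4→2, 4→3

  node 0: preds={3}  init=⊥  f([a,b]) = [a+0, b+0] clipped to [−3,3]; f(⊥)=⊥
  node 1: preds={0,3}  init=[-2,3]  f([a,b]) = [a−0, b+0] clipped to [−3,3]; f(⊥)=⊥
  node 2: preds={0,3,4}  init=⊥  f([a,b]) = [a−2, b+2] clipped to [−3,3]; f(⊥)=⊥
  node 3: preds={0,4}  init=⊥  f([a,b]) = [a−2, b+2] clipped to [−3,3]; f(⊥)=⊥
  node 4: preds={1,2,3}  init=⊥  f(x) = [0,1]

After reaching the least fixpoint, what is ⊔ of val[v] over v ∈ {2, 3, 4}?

[-3,3]

Worklist (18 pops):
  #1 pop 0: in=⊥ → ⊥ (no change)
  #2 pop 1: in=⊥ → [-2,3] (no change)
  #3 pop 2: in=⊥ → ⊥ (no change)
  #4 pop 3: in=⊥ → ⊥ (no change)
  #5 pop 4: in=[-2,3] → [0,1] (was ⊥); enqueue [2,3]
  #6 pop 2: in=[0,1] → [-2,3] (was ⊥); enqueue [4]
  #7 pop 3: in=[0,1] → [-2,3] (was ⊥); enqueue [0,1,2]
  #8 pop 4: in=[-2,3] → [0,1] (no change)
  #9 pop 0: in=[-2,3] → [-2,3] (was ⊥); enqueue [3]
  #10 pop 1: in=[-2,3] → [-2,3] (no change)
  #11 pop 2: in=[-2,3] → [-3,3] (was [-2,3]); enqueue [4]
  #12 pop 3: in=[-2,3] → [-3,3] (was [-2,3]); enqueue [0,1,2]
  #13 pop 4: in=[-3,3] → [0,1] (no change)
  #14 pop 0: in=[-3,3] → [-3,3] (was [-2,3]); enqueue [3]
  #15 pop 1: in=[-3,3] → [-3,3] (was [-2,3]); enqueue [4]
  #16 pop 2: in=[-3,3] → [-3,3] (no change)
  #17 pop 3: in=[-3,3] → [-3,3] (no change)
  #18 pop 4: in=[-3,3] → [0,1] (no change)

Fixpoint:
  val[0] = [-3,3]
  val[1] = [-3,3]
  val[2] = [-3,3]
  val[3] = [-3,3]
  val[4] = [0,1]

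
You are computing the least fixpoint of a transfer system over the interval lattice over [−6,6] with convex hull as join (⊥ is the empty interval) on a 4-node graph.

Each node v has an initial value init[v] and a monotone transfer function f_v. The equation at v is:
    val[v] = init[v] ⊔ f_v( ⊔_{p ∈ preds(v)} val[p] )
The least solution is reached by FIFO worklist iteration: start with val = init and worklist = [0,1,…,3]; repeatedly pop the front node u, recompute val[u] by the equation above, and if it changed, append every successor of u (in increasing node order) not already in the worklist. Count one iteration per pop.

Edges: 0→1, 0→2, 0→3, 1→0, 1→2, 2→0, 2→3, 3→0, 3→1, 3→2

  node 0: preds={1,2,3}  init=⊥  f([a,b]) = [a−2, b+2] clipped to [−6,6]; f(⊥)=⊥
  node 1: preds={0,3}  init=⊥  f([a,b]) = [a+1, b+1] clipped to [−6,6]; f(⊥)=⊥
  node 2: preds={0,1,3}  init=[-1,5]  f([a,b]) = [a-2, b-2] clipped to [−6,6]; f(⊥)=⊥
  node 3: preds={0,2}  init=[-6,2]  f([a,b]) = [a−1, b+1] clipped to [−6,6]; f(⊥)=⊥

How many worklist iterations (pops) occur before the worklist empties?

Trace (7 dequeues):
  [1] u=0 | in [-6,5] | out [-6,6] | prev ⊥ | push {}
  [2] u=1 | in [-6,6] | out [-5,6] | prev ⊥ | push {0}
  [3] u=2 | in [-6,6] | out [-6,5] | prev [-1,5] | push {}
  [4] u=3 | in [-6,6] | out [-6,6] | prev [-6,2] | push {1,2}
  [5] u=0 | in [-6,6] | out [-6,6] | ==
  [6] u=1 | in [-6,6] | out [-5,6] | ==
  [7] u=2 | in [-6,6] | out [-6,5] | ==

Converged values:
  [0] [-6,6]
  [1] [-5,6]
  [2] [-6,5]
  [3] [-6,6]

7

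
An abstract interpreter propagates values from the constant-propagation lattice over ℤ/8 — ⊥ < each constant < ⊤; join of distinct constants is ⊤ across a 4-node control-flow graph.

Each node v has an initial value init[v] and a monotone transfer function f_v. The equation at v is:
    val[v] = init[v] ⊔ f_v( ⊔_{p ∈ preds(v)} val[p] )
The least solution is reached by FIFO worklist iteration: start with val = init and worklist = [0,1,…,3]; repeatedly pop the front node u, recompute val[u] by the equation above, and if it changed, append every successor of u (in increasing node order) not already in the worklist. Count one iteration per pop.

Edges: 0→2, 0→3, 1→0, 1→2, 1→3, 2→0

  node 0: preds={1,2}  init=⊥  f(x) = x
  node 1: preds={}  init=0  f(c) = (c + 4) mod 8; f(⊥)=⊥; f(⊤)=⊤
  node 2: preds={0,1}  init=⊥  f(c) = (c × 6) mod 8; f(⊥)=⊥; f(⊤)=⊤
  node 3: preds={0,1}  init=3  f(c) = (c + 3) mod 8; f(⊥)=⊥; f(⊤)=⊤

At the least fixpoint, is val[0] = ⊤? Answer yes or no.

no

Iteration log — 5 steps:
  step 1. node 0  ⊔preds=0  new=0  old=⊥  +wl: 
  step 2. node 1  ⊔preds=⊥  new=0  stable
  step 3. node 2  ⊔preds=0  new=0  old=⊥  +wl: 0
  step 4. node 3  ⊔preds=0  new=3  stable
  step 5. node 0  ⊔preds=0  new=0  stable

Least fixpoint reached:
  node 0: 0
  node 1: 0
  node 2: 0
  node 3: 3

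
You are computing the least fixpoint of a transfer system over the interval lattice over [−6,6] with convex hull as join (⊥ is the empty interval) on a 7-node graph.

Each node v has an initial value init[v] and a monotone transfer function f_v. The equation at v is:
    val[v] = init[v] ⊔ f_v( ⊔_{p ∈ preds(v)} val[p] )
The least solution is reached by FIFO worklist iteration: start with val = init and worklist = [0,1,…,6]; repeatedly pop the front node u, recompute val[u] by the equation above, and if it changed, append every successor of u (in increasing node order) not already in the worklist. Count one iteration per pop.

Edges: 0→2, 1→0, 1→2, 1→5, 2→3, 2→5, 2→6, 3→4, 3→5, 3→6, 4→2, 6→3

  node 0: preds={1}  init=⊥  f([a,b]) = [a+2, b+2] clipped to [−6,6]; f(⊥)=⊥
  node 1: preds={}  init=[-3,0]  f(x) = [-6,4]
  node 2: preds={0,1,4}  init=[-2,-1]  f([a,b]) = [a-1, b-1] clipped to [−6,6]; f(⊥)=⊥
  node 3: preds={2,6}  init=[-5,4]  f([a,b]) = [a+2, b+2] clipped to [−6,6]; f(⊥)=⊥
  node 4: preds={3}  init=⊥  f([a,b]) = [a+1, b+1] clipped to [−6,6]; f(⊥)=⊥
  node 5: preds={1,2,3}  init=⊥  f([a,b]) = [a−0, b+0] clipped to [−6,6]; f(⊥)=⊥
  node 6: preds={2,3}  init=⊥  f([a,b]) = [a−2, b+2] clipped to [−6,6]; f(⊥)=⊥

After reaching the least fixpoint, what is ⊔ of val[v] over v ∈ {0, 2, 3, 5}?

Worklist (13 pops):
  #1 pop 0: in=[-3,0] → [-1,2] (was ⊥); enqueue []
  #2 pop 1: in=⊥ → [-6,4] (was [-3,0]); enqueue [0]
  #3 pop 2: in=[-6,4] → [-6,3] (was [-2,-1]); enqueue []
  #4 pop 3: in=[-6,3] → [-5,5] (was [-5,4]); enqueue []
  #5 pop 4: in=[-5,5] → [-4,6] (was ⊥); enqueue [2]
  #6 pop 5: in=[-6,5] → [-6,5] (was ⊥); enqueue []
  #7 pop 6: in=[-6,5] → [-6,6] (was ⊥); enqueue [3]
  #8 pop 0: in=[-6,4] → [-4,6] (was [-1,2]); enqueue []
  #9 pop 2: in=[-6,6] → [-6,5] (was [-6,3]); enqueue [5,6]
  #10 pop 3: in=[-6,6] → [-5,6] (was [-5,5]); enqueue [4]
  #11 pop 5: in=[-6,6] → [-6,6] (was [-6,5]); enqueue []
  #12 pop 6: in=[-6,6] → [-6,6] (no change)
  #13 pop 4: in=[-5,6] → [-4,6] (no change)

Fixpoint:
  val[0] = [-4,6]
  val[1] = [-6,4]
  val[2] = [-6,5]
  val[3] = [-5,6]
  val[4] = [-4,6]
  val[5] = [-6,6]
  val[6] = [-6,6]

[-6,6]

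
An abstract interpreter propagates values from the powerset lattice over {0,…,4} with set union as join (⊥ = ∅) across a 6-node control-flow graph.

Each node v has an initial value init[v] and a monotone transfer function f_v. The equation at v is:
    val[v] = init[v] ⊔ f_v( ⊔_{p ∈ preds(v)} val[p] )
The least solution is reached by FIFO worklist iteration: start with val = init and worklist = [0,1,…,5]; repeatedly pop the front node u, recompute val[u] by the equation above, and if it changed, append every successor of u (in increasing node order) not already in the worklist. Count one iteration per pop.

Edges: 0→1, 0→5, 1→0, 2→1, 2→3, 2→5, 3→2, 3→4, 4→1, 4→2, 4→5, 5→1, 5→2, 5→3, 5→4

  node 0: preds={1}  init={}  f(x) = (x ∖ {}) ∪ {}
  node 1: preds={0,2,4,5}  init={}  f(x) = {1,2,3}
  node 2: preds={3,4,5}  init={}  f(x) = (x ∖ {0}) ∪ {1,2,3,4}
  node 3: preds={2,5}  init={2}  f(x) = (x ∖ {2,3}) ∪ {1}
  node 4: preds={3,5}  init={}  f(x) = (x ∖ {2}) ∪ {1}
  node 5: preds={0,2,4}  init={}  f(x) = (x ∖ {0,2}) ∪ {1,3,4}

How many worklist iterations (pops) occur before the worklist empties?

Iteration log — 14 steps:
  step 1. node 0  ⊔preds={}  new={}  stable
  step 2. node 1  ⊔preds={}  new={1,2,3}  old={}  +wl: 0
  step 3. node 2  ⊔preds={2}  new={1,2,3,4}  old={}  +wl: 1
  step 4. node 3  ⊔preds={1,2,3,4}  new={1,2,4}  old={2}  +wl: 2
  step 5. node 4  ⊔preds={1,2,4}  new={1,4}  old={}  +wl: 
  step 6. node 5  ⊔preds={1,2,3,4}  new={1,3,4}  old={}  +wl: 3,4
  step 7. node 0  ⊔preds={1,2,3}  new={1,2,3}  old={}  +wl: 5
  step 8. node 1  ⊔preds={1,2,3,4}  new={1,2,3}  stable
  step 9. node 2  ⊔preds={1,2,3,4}  new={1,2,3,4}  stable
  step 10. node 3  ⊔preds={1,2,3,4}  new={1,2,4}  stable
  step 11. node 4  ⊔preds={1,2,3,4}  new={1,3,4}  old={1,4}  +wl: 1,2
  step 12. node 5  ⊔preds={1,2,3,4}  new={1,3,4}  stable
  step 13. node 1  ⊔preds={1,2,3,4}  new={1,2,3}  stable
  step 14. node 2  ⊔preds={1,2,3,4}  new={1,2,3,4}  stable

Least fixpoint reached:
  node 0: {1,2,3}
  node 1: {1,2,3}
  node 2: {1,2,3,4}
  node 3: {1,2,4}
  node 4: {1,3,4}
  node 5: {1,3,4}

14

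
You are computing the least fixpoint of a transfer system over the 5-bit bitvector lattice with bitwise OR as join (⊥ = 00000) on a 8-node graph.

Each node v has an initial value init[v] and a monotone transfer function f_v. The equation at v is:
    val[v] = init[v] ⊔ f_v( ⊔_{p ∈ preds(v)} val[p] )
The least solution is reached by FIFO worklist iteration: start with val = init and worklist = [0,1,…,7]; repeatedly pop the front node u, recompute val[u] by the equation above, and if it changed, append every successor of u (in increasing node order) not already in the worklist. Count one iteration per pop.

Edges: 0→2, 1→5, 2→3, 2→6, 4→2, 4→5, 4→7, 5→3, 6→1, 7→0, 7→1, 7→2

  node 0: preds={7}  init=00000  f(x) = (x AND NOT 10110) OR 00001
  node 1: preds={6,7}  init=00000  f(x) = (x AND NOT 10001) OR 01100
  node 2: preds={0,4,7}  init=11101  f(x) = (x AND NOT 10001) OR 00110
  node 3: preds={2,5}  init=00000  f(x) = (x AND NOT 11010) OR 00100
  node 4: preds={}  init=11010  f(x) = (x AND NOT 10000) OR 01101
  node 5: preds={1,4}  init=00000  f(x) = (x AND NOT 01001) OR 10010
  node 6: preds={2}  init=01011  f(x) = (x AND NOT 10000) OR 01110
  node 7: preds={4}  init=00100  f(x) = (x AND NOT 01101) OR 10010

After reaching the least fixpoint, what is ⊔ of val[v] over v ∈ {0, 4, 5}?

Worklist (12 pops):
  #1 pop 0: in=00100 → 00001 (was 00000); enqueue []
  #2 pop 1: in=01111 → 01110 (was 00000); enqueue []
  #3 pop 2: in=11111 → 11111 (was 11101); enqueue []
  #4 pop 3: in=11111 → 00101 (was 00000); enqueue []
  #5 pop 4: in=00000 → 11111 (was 11010); enqueue [2]
  #6 pop 5: in=11111 → 10110 (was 00000); enqueue [3]
  #7 pop 6: in=11111 → 01111 (was 01011); enqueue [1]
  #8 pop 7: in=11111 → 10110 (was 00100); enqueue [0]
  #9 pop 2: in=11111 → 11111 (no change)
  #10 pop 3: in=11111 → 00101 (no change)
  #11 pop 1: in=11111 → 01110 (no change)
  #12 pop 0: in=10110 → 00001 (no change)

Fixpoint:
  val[0] = 00001
  val[1] = 01110
  val[2] = 11111
  val[3] = 00101
  val[4] = 11111
  val[5] = 10110
  val[6] = 01111
  val[7] = 10110

11111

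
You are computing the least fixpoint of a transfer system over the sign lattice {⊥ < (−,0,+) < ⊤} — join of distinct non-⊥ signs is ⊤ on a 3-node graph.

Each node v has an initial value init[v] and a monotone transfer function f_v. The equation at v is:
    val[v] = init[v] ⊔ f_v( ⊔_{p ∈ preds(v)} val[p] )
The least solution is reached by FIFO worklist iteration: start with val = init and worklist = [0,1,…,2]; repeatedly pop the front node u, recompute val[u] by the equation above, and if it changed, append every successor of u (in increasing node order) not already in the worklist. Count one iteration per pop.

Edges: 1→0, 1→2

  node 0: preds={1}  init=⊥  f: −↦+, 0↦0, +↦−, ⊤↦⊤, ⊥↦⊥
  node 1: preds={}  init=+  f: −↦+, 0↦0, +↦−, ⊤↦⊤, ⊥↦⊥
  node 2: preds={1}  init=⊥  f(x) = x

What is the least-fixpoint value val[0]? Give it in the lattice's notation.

−

Worklist (3 pops):
  #1 pop 0: in=+ → − (was ⊥); enqueue []
  #2 pop 1: in=⊥ → + (no change)
  #3 pop 2: in=+ → + (was ⊥); enqueue []

Fixpoint:
  val[0] = −
  val[1] = +
  val[2] = +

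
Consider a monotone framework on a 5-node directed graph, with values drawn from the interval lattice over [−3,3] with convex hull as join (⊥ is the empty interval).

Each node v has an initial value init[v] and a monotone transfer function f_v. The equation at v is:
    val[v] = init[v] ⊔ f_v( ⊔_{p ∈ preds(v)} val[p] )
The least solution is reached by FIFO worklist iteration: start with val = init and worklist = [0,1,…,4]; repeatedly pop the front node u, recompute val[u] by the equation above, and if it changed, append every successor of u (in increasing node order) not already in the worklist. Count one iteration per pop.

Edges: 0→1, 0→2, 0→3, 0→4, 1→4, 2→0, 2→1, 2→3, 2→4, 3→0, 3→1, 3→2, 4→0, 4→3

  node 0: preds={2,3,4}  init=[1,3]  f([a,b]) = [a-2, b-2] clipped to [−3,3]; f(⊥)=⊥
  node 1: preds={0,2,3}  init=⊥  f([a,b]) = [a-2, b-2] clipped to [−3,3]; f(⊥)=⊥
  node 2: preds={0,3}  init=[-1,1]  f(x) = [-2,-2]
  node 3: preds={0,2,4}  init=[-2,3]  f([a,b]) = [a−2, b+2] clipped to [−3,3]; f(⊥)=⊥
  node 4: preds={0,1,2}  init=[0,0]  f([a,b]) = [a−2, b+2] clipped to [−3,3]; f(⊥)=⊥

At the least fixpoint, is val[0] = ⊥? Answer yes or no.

no

Worklist (9 pops):
  #1 pop 0: in=[-2,3] → [-3,3] (was [1,3]); enqueue []
  #2 pop 1: in=[-3,3] → [-3,1] (was ⊥); enqueue []
  #3 pop 2: in=[-3,3] → [-2,1] (was [-1,1]); enqueue [0,1]
  #4 pop 3: in=[-3,3] → [-3,3] (was [-2,3]); enqueue [2]
  #5 pop 4: in=[-3,3] → [-3,3] (was [0,0]); enqueue [3]
  #6 pop 0: in=[-3,3] → [-3,3] (no change)
  #7 pop 1: in=[-3,3] → [-3,1] (no change)
  #8 pop 2: in=[-3,3] → [-2,1] (no change)
  #9 pop 3: in=[-3,3] → [-3,3] (no change)

Fixpoint:
  val[0] = [-3,3]
  val[1] = [-3,1]
  val[2] = [-2,1]
  val[3] = [-3,3]
  val[4] = [-3,3]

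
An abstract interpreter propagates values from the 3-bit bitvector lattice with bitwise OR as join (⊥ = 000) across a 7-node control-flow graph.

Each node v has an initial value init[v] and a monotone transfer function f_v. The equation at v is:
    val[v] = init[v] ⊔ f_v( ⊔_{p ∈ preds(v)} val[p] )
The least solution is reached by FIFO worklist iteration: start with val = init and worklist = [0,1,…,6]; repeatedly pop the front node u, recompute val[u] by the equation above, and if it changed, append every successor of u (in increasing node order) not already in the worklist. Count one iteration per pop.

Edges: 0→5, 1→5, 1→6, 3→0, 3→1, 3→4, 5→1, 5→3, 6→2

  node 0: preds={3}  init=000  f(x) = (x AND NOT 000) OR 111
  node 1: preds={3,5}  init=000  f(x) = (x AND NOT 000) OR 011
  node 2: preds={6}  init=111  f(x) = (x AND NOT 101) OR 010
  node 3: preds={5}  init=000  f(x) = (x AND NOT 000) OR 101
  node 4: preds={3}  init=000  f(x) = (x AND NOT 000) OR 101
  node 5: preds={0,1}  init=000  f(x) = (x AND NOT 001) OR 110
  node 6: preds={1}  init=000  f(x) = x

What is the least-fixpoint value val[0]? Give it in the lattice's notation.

111

Iteration log — 17 steps:
  step 1. node 0  ⊔preds=000  new=111  old=000  +wl: 
  step 2. node 1  ⊔preds=000  new=011  old=000  +wl: 
  step 3. node 2  ⊔preds=000  new=111  stable
  step 4. node 3  ⊔preds=000  new=101  old=000  +wl: 0,1
  step 5. node 4  ⊔preds=101  new=101  old=000  +wl: 
  step 6. node 5  ⊔preds=111  new=110  old=000  +wl: 3
  step 7. node 6  ⊔preds=011  new=011  old=000  +wl: 2
  step 8. node 0  ⊔preds=101  new=111  stable
  step 9. node 1  ⊔preds=111  new=111  old=011  +wl: 5,6
  step 10. node 3  ⊔preds=110  new=111  old=101  +wl: 0,1,4
  step 11. node 2  ⊔preds=011  new=111  stable
  step 12. node 5  ⊔preds=111  new=110  stable
  step 13. node 6  ⊔preds=111  new=111  old=011  +wl: 2
  step 14. node 0  ⊔preds=111  new=111  stable
  step 15. node 1  ⊔preds=111  new=111  stable
  step 16. node 4  ⊔preds=111  new=111  old=101  +wl: 
  step 17. node 2  ⊔preds=111  new=111  stable

Least fixpoint reached:
  node 0: 111
  node 1: 111
  node 2: 111
  node 3: 111
  node 4: 111
  node 5: 110
  node 6: 111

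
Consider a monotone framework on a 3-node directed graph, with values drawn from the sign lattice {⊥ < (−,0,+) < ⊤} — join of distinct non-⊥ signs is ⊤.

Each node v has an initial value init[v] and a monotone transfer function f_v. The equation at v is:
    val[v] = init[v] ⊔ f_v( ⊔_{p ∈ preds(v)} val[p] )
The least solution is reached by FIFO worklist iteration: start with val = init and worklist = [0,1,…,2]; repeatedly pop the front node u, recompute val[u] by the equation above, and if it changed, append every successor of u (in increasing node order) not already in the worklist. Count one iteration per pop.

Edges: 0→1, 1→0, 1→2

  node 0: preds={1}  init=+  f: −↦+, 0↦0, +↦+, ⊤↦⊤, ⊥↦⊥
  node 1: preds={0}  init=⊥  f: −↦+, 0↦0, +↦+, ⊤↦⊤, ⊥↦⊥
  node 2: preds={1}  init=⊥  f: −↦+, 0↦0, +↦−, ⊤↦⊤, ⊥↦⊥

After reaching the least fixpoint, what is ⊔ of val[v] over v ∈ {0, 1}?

+

Iteration log — 4 steps:
  step 1. node 0  ⊔preds=⊥  new=+  stable
  step 2. node 1  ⊔preds=+  new=+  old=⊥  +wl: 0
  step 3. node 2  ⊔preds=+  new=−  old=⊥  +wl: 
  step 4. node 0  ⊔preds=+  new=+  stable

Least fixpoint reached:
  node 0: +
  node 1: +
  node 2: −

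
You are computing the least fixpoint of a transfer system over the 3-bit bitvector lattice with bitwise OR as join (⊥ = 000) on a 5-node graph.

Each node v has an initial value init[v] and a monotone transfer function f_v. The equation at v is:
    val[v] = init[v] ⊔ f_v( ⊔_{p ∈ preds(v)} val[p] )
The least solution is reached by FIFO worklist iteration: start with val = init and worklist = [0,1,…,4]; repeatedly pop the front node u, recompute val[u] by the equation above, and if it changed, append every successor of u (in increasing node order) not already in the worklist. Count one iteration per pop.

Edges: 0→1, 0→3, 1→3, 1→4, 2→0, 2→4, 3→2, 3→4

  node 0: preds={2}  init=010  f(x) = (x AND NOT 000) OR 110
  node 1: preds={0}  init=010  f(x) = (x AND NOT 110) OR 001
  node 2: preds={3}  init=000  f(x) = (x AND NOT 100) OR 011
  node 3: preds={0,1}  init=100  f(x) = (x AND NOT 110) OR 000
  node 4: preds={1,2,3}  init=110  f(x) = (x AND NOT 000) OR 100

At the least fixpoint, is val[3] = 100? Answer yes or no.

Iteration log — 9 steps:
  step 1. node 0  ⊔preds=000  new=110  old=010  +wl: 
  step 2. node 1  ⊔preds=110  new=011  old=010  +wl: 
  step 3. node 2  ⊔preds=100  new=011  old=000  +wl: 0
  step 4. node 3  ⊔preds=111  new=101  old=100  +wl: 2
  step 5. node 4  ⊔preds=111  new=111  old=110  +wl: 
  step 6. node 0  ⊔preds=011  new=111  old=110  +wl: 1,3
  step 7. node 2  ⊔preds=101  new=011  stable
  step 8. node 1  ⊔preds=111  new=011  stable
  step 9. node 3  ⊔preds=111  new=101  stable

Least fixpoint reached:
  node 0: 111
  node 1: 011
  node 2: 011
  node 3: 101
  node 4: 111

no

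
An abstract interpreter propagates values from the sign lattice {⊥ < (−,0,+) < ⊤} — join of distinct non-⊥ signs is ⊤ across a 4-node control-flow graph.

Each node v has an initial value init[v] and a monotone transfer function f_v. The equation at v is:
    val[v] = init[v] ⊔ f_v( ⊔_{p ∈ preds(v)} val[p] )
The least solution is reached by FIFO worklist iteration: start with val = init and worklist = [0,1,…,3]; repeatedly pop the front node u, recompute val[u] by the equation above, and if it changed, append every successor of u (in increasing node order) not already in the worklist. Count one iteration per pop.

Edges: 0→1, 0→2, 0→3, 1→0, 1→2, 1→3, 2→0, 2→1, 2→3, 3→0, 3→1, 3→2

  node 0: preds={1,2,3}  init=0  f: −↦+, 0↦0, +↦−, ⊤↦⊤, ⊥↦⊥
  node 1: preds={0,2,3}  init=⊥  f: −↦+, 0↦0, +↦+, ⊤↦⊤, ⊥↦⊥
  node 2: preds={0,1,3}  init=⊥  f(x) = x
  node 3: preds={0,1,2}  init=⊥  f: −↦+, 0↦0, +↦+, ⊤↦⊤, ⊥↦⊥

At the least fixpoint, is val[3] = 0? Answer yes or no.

yes

Iteration log — 7 steps:
  step 1. node 0  ⊔preds=⊥  new=0  stable
  step 2. node 1  ⊔preds=0  new=0  old=⊥  +wl: 0
  step 3. node 2  ⊔preds=0  new=0  old=⊥  +wl: 1
  step 4. node 3  ⊔preds=0  new=0  old=⊥  +wl: 2
  step 5. node 0  ⊔preds=0  new=0  stable
  step 6. node 1  ⊔preds=0  new=0  stable
  step 7. node 2  ⊔preds=0  new=0  stable

Least fixpoint reached:
  node 0: 0
  node 1: 0
  node 2: 0
  node 3: 0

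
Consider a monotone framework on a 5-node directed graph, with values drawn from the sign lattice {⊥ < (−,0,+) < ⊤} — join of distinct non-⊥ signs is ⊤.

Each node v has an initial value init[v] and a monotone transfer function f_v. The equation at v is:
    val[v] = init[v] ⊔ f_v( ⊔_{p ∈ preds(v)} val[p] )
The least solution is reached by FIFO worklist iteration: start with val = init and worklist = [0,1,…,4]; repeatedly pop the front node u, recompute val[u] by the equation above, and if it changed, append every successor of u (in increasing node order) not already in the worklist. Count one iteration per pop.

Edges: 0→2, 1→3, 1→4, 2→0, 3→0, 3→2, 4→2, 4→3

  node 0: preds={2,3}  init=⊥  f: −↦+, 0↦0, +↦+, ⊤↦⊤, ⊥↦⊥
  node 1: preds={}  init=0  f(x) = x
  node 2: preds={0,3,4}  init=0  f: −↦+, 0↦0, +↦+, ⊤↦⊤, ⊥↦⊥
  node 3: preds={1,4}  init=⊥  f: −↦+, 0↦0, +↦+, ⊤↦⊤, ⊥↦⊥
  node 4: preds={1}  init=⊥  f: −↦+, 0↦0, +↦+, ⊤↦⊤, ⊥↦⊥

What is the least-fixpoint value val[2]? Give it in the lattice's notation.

0

Worklist (8 pops):
  #1 pop 0: in=0 → 0 (was ⊥); enqueue []
  #2 pop 1: in=⊥ → 0 (no change)
  #3 pop 2: in=0 → 0 (no change)
  #4 pop 3: in=0 → 0 (was ⊥); enqueue [0,2]
  #5 pop 4: in=0 → 0 (was ⊥); enqueue [3]
  #6 pop 0: in=0 → 0 (no change)
  #7 pop 2: in=0 → 0 (no change)
  #8 pop 3: in=0 → 0 (no change)

Fixpoint:
  val[0] = 0
  val[1] = 0
  val[2] = 0
  val[3] = 0
  val[4] = 0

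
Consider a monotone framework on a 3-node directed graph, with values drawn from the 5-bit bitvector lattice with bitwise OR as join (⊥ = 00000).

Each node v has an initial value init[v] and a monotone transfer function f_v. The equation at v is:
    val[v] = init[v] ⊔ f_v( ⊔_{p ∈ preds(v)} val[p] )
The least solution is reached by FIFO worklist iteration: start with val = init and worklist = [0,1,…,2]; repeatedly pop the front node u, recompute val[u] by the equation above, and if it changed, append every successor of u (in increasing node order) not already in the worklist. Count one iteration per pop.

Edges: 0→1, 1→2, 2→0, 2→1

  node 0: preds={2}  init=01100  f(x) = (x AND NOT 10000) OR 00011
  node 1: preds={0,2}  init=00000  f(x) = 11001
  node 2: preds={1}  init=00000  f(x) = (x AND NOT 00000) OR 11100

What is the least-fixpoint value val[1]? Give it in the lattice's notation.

11001

Worklist (5 pops):
  #1 pop 0: in=00000 → 01111 (was 01100); enqueue []
  #2 pop 1: in=01111 → 11001 (was 00000); enqueue []
  #3 pop 2: in=11001 → 11101 (was 00000); enqueue [0,1]
  #4 pop 0: in=11101 → 01111 (no change)
  #5 pop 1: in=11111 → 11001 (no change)

Fixpoint:
  val[0] = 01111
  val[1] = 11001
  val[2] = 11101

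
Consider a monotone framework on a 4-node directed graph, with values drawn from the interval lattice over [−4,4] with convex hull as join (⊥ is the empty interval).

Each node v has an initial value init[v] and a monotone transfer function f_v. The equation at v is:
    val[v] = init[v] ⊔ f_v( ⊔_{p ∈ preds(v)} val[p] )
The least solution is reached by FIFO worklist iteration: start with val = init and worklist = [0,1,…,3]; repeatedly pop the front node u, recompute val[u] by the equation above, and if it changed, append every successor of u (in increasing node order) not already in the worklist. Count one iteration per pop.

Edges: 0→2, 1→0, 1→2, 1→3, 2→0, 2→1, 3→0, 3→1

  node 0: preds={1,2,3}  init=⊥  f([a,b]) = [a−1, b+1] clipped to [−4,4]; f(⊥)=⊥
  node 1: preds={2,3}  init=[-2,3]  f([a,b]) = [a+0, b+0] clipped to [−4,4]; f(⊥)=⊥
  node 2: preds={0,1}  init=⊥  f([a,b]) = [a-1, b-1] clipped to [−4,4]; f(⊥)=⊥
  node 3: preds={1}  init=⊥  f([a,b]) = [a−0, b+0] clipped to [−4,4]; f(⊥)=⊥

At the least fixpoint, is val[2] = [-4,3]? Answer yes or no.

Worklist (11 pops):
  #1 pop 0: in=[-2,3] → [-3,4] (was ⊥); enqueue []
  #2 pop 1: in=⊥ → [-2,3] (no change)
  #3 pop 2: in=[-3,4] → [-4,3] (was ⊥); enqueue [0,1]
  #4 pop 3: in=[-2,3] → [-2,3] (was ⊥); enqueue []
  #5 pop 0: in=[-4,3] → [-4,4] (was [-3,4]); enqueue [2]
  #6 pop 1: in=[-4,3] → [-4,3] (was [-2,3]); enqueue [0,3]
  #7 pop 2: in=[-4,4] → [-4,3] (no change)
  #8 pop 0: in=[-4,3] → [-4,4] (no change)
  #9 pop 3: in=[-4,3] → [-4,3] (was [-2,3]); enqueue [0,1]
  #10 pop 0: in=[-4,3] → [-4,4] (no change)
  #11 pop 1: in=[-4,3] → [-4,3] (no change)

Fixpoint:
  val[0] = [-4,4]
  val[1] = [-4,3]
  val[2] = [-4,3]
  val[3] = [-4,3]

yes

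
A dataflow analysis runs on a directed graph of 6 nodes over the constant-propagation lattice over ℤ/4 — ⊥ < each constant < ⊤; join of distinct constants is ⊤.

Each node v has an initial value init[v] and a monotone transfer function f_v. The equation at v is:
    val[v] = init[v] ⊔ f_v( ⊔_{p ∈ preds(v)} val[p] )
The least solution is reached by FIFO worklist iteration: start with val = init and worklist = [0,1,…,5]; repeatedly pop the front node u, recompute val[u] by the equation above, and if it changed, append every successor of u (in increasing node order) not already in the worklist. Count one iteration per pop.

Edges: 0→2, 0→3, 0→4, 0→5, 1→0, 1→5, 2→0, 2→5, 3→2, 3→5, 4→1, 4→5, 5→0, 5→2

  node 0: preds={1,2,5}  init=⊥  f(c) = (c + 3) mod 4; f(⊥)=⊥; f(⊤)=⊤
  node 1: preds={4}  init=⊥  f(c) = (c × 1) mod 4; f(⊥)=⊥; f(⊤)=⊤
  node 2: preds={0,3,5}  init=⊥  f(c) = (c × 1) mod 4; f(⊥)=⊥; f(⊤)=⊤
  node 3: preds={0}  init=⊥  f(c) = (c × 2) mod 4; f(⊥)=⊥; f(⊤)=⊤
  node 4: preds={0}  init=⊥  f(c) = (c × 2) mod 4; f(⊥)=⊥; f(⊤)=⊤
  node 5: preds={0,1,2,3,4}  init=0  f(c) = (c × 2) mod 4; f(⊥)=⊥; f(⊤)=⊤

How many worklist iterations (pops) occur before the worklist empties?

Iteration log — 17 steps:
  step 1. node 0  ⊔preds=0  new=3  old=⊥  +wl: 
  step 2. node 1  ⊔preds=⊥  new=⊥  stable
  step 3. node 2  ⊔preds=⊤  new=⊤  old=⊥  +wl: 0
  step 4. node 3  ⊔preds=3  new=2  old=⊥  +wl: 2
  step 5. node 4  ⊔preds=3  new=2  old=⊥  +wl: 1
  step 6. node 5  ⊔preds=⊤  new=⊤  old=0  +wl: 
  step 7. node 0  ⊔preds=⊤  new=⊤  old=3  +wl: 3,4,5
  step 8. node 2  ⊔preds=⊤  new=⊤  stable
  step 9. node 1  ⊔preds=2  new=2  old=⊥  +wl: 0
  step 10. node 3  ⊔preds=⊤  new=⊤  old=2  +wl: 2
  step 11. node 4  ⊔preds=⊤  new=⊤  old=2  +wl: 1
  step 12. node 5  ⊔preds=⊤  new=⊤  stable
  step 13. node 0  ⊔preds=⊤  new=⊤  stable
  step 14. node 2  ⊔preds=⊤  new=⊤  stable
  step 15. node 1  ⊔preds=⊤  new=⊤  old=2  +wl: 0,5
  step 16. node 0  ⊔preds=⊤  new=⊤  stable
  step 17. node 5  ⊔preds=⊤  new=⊤  stable

Least fixpoint reached:
  node 0: ⊤
  node 1: ⊤
  node 2: ⊤
  node 3: ⊤
  node 4: ⊤
  node 5: ⊤

17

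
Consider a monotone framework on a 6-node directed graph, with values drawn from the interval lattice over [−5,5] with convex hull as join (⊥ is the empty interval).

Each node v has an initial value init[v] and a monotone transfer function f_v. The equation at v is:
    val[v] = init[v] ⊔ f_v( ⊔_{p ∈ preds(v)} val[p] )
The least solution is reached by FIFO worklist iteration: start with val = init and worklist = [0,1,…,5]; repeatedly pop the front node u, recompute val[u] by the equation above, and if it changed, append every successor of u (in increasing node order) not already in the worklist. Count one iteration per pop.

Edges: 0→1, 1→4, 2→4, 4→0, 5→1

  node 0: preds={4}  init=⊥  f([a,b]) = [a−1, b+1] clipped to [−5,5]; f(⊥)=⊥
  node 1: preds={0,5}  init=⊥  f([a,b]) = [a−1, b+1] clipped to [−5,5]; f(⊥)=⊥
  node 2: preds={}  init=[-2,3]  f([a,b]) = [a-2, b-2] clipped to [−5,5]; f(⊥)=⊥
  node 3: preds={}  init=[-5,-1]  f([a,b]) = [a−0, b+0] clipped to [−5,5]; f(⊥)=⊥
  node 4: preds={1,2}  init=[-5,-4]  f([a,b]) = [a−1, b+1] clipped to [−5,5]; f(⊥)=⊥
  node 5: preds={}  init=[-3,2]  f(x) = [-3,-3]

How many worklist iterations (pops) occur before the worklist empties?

10

Trace (10 dequeues):
  [1] u=0 | in [-5,-4] | out [-5,-3] | prev ⊥ | push {}
  [2] u=1 | in [-5,2] | out [-5,3] | prev ⊥ | push {}
  [3] u=2 | in ⊥ | out [-2,3] | ==
  [4] u=3 | in ⊥ | out [-5,-1] | ==
  [5] u=4 | in [-5,3] | out [-5,4] | prev [-5,-4] | push {0}
  [6] u=5 | in ⊥ | out [-3,2] | ==
  [7] u=0 | in [-5,4] | out [-5,5] | prev [-5,-3] | push {1}
  [8] u=1 | in [-5,5] | out [-5,5] | prev [-5,3] | push {4}
  [9] u=4 | in [-5,5] | out [-5,5] | prev [-5,4] | push {0}
  [10] u=0 | in [-5,5] | out [-5,5] | ==

Converged values:
  [0] [-5,5]
  [1] [-5,5]
  [2] [-2,3]
  [3] [-5,-1]
  [4] [-5,5]
  [5] [-3,2]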